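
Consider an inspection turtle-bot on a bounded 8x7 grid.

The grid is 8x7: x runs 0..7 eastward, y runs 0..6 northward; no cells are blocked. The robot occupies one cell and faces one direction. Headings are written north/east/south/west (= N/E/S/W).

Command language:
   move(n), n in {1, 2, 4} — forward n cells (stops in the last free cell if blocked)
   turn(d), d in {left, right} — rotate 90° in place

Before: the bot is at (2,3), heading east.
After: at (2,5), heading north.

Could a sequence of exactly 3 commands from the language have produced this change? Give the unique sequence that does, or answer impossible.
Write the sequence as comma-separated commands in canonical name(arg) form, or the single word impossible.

key: cell and facing (now N) both changed — the 3 commands mix motion and turning
from: at (2,3), heading east
[1] after turn(left): at (2,3), heading north
[2] after move(1): at (2,4), heading north
[3] after move(1): at (2,5), heading north
uniquely the one of 125 3-step routes that fits.

turn(left), move(1), move(1)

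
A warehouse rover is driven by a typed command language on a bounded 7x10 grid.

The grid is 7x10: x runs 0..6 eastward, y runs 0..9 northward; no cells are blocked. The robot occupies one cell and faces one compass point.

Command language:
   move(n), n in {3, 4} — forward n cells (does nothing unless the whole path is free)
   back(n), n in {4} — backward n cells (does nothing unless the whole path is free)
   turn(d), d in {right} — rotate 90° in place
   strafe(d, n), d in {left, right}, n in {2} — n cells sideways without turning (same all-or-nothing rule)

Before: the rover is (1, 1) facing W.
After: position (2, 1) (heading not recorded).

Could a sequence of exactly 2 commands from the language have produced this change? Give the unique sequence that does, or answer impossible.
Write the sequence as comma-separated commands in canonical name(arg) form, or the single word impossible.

key: order matters: swapping back(4) and move(3) lands elsewhere
initial: (1, 1) facing W
step 1 (back(4)): (5, 1) facing W
step 2 (move(3)): (2, 1) facing W
all 36 alternatives checked — unique.

back(4), move(3)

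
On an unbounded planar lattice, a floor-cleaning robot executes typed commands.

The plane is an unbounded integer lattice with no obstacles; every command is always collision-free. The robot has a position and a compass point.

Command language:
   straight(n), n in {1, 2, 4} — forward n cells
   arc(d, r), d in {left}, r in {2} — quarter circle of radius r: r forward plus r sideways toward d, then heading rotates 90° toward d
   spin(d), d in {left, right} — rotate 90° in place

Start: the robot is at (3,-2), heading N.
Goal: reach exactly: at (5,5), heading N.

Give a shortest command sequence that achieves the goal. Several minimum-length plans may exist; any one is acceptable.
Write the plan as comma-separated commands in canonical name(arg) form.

initial: at (3,-2), heading N
1. straight(1) → at (3,-1), heading N
2. straight(4) → at (3,3), heading N
3. spin(right) → at (3,3), heading E
4. arc(left, 2) → at (5,5), heading N
shorter routes all fall short; 4 is best.

straight(1), straight(4), spin(right), arc(left, 2)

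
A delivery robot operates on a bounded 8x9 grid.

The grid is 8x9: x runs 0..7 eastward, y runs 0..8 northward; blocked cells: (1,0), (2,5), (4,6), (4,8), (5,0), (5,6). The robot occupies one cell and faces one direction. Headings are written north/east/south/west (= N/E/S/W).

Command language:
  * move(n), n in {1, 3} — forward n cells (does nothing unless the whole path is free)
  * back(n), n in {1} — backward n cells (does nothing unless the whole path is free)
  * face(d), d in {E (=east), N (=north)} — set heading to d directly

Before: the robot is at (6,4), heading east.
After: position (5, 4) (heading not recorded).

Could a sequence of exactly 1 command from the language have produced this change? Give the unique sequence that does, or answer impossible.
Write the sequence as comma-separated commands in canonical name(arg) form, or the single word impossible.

t0: at (6,4), heading east
[1] after back(1): at (5,4), heading east
no other 1-command option fits: unique.

back(1)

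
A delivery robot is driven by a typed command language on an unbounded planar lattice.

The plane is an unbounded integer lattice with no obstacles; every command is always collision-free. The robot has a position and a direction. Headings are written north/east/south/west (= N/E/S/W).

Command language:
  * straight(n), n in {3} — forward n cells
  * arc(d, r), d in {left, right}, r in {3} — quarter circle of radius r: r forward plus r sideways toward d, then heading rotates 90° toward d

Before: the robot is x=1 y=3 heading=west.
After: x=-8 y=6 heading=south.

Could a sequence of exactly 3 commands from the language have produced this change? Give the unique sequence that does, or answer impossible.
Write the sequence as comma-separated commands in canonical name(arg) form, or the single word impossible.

arc(right, 3), arc(left, 3), arc(left, 3)

key: position moved to (-8,6) AND the heading swung to S — translation plus rotation needed
initial: x=1 y=3 heading=west
[1] after arc(right, 3): x=-2 y=6 heading=north
[2] after arc(left, 3): x=-5 y=9 heading=west
[3] after arc(left, 3): x=-8 y=6 heading=south
all 27 alternatives checked — unique.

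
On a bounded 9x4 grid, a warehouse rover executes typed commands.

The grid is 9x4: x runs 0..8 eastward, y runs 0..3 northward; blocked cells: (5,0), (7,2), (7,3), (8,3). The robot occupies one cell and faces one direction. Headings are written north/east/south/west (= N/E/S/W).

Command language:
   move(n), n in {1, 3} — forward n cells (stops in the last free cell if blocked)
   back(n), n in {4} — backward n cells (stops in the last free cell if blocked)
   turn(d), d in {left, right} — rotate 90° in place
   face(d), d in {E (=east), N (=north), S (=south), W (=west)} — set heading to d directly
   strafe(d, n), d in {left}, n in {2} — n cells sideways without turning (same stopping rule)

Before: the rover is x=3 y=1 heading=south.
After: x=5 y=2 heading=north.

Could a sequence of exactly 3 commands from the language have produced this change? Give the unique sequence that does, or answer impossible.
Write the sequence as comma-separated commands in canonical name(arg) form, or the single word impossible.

key: cell and facing (now N) both changed — the 3 commands mix motion and turning
t0: x=3 y=1 heading=south
[1] after strafe(left, 2): x=5 y=1 heading=south
[2] after face(N): x=5 y=1 heading=north
[3] after move(1): x=5 y=2 heading=north
no other 3-command option fits: unique.

strafe(left, 2), face(N), move(1)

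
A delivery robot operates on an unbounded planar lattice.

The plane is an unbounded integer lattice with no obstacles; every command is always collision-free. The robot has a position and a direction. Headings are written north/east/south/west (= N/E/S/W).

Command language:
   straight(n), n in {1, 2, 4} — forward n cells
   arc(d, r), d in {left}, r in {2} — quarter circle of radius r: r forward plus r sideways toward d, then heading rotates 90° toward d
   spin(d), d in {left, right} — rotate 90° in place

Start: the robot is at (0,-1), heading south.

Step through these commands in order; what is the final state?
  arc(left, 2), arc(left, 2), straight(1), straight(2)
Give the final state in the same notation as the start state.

at (4,2), heading north

from: at (0,-1), heading south
[1] after arc(left, 2): at (2,-3), heading east
[2] after arc(left, 2): at (4,-1), heading north
[3] after straight(1): at (4,0), heading north
[4] after straight(2): at (4,2), heading north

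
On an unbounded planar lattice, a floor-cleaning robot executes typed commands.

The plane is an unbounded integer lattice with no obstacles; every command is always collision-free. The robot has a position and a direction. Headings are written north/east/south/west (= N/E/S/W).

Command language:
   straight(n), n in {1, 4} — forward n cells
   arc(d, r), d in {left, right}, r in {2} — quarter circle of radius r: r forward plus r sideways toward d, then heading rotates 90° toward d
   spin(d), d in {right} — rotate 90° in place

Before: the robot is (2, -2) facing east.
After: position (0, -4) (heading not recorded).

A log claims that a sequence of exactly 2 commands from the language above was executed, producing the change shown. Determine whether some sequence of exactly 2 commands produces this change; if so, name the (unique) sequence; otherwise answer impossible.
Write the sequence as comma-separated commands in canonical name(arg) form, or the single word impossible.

spin(right), arc(right, 2)

key: order matters: swapping spin(right) and arc(right, 2) lands elsewhere
from: (2, -2) facing east
1. spin(right) → (2, -2) facing south
2. arc(right, 2) → (0, -4) facing west
all 25 alternatives checked — unique.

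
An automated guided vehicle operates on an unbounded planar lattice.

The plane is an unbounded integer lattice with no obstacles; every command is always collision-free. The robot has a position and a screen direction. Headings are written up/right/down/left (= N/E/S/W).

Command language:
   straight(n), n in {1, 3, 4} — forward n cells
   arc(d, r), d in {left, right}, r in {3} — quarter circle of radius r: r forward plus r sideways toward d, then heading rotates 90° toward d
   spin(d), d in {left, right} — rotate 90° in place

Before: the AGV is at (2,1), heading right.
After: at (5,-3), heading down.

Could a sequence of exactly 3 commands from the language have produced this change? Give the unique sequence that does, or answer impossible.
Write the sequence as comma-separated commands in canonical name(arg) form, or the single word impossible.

straight(3), spin(right), straight(4)

key: order matters: swapping straight(3) and straight(4) lands elsewhere
begin: at (2,1), heading right
t=1 straight(3) ⇒ at (5,1), heading right
t=2 spin(right) ⇒ at (5,1), heading down
t=3 straight(4) ⇒ at (5,-3), heading down
no other 3-command option fits: unique.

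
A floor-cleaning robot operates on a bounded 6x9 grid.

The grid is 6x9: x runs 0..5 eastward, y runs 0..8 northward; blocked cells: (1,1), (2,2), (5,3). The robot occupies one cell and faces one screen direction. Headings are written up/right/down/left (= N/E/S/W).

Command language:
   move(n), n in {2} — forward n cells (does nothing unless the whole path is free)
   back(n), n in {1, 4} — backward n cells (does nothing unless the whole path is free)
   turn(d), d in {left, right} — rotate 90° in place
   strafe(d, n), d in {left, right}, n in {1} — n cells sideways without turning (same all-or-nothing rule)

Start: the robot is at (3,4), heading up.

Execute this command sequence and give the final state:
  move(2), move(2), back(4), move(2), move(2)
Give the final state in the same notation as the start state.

t0: at (3,4), heading up
t=1 move(2) ⇒ at (3,6), heading up
t=2 move(2) ⇒ at (3,8), heading up
t=3 back(4) ⇒ at (3,4), heading up
t=4 move(2) ⇒ at (3,6), heading up
t=5 move(2) ⇒ at (3,8), heading up

at (3,8), heading up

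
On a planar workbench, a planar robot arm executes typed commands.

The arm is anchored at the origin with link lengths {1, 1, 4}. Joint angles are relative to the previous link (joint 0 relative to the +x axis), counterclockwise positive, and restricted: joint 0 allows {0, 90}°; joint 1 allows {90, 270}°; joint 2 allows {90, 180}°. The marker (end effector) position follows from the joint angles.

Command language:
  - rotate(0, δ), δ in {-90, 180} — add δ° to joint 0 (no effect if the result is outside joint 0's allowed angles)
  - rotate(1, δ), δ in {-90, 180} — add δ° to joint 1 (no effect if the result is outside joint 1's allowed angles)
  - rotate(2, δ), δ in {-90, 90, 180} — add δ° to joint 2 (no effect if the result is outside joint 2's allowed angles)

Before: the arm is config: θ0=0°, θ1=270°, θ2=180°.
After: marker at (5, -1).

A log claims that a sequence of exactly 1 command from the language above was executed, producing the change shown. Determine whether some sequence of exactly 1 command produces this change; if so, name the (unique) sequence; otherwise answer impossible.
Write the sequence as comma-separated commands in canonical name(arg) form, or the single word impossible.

t0: config: θ0=0°, θ1=270°, θ2=180°
step 1 (rotate(2, -90)): config: θ0=0°, θ1=270°, θ2=90°
all 7 alternatives checked — unique.

rotate(2, -90)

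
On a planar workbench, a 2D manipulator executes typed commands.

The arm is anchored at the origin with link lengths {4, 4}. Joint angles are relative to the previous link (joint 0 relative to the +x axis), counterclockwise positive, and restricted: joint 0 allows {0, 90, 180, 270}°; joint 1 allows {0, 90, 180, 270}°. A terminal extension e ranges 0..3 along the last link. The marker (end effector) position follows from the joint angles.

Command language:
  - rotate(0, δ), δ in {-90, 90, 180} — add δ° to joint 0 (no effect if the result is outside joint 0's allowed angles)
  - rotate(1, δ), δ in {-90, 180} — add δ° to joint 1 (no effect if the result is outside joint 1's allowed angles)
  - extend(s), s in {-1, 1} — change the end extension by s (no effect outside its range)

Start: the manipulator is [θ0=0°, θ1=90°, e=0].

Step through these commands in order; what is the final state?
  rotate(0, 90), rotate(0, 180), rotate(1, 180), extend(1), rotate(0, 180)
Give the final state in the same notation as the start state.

[θ0=90°, θ1=270°, e=1]

initial: [θ0=0°, θ1=90°, e=0]
1. rotate(0, 90) → [θ0=90°, θ1=90°, e=0]
2. rotate(0, 180) → [θ0=270°, θ1=90°, e=0]
3. rotate(1, 180) → [θ0=270°, θ1=270°, e=0]
4. extend(1) → [θ0=270°, θ1=270°, e=1]
5. rotate(0, 180) → [θ0=90°, θ1=270°, e=1]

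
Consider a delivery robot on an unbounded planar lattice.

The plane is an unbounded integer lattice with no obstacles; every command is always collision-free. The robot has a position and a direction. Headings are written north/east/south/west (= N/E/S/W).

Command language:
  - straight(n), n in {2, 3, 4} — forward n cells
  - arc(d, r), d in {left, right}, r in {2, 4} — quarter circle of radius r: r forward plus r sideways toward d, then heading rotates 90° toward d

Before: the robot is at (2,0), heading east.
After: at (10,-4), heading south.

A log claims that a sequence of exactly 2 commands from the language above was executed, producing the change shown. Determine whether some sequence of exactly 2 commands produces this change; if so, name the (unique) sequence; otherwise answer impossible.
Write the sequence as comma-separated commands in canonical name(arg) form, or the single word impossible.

straight(4), arc(right, 4)

key: running arc(right, 4) before straight(4) would end elsewhere — order is forced
initial: at (2,0), heading east
step 1 (straight(4)): at (6,0), heading east
step 2 (arc(right, 4)): at (10,-4), heading south
uniquely the one of 49 2-step routes that fits.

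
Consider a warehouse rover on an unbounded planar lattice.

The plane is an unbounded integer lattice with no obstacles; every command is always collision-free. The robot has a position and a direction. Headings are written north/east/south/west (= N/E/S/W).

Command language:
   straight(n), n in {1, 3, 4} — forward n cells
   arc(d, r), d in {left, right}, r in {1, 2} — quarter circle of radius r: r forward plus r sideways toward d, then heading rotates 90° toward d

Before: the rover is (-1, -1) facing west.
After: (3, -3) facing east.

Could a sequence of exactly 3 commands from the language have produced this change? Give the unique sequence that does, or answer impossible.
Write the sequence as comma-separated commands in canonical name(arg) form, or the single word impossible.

key: position moved to (3,-3) AND the heading swung to E — translation plus rotation needed
from: (-1, -1) facing west
t=1 arc(left, 1) ⇒ (-2, -2) facing south
t=2 arc(left, 1) ⇒ (-1, -3) facing east
t=3 straight(4) ⇒ (3, -3) facing east
no other 3-command option fits: unique.

arc(left, 1), arc(left, 1), straight(4)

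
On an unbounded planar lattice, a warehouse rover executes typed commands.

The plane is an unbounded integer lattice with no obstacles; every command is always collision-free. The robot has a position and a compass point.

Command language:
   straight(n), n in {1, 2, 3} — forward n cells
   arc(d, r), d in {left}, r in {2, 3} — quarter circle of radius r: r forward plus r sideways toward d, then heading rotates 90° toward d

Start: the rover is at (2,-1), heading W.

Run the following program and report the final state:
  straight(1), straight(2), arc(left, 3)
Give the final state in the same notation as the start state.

at (-4,-4), heading S

initial: at (2,-1), heading W
1. straight(1) → at (1,-1), heading W
2. straight(2) → at (-1,-1), heading W
3. arc(left, 3) → at (-4,-4), heading S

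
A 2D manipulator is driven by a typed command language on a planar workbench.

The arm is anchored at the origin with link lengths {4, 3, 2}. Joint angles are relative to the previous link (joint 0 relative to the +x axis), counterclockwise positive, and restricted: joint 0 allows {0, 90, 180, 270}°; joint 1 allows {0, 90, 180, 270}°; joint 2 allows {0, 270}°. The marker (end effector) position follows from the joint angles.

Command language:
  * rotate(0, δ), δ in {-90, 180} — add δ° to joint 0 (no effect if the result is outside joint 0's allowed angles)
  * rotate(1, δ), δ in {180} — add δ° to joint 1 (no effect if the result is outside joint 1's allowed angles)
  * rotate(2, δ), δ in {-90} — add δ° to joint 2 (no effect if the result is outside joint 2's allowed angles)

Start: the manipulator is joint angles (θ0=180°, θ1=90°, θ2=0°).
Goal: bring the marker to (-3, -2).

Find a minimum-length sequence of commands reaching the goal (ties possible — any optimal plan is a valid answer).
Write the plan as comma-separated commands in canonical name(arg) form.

t0: joint angles (θ0=180°, θ1=90°, θ2=0°)
t=1 rotate(1, 180) ⇒ joint angles (θ0=180°, θ1=270°, θ2=0°)
t=2 rotate(0, -90) ⇒ joint angles (θ0=90°, θ1=270°, θ2=0°)
t=3 rotate(0, 180) ⇒ joint angles (θ0=270°, θ1=270°, θ2=0°)
t=4 rotate(2, -90) ⇒ joint angles (θ0=270°, θ1=270°, θ2=270°)
no 3-step plan works, so 4 is optimal.

rotate(1, 180), rotate(0, -90), rotate(0, 180), rotate(2, -90)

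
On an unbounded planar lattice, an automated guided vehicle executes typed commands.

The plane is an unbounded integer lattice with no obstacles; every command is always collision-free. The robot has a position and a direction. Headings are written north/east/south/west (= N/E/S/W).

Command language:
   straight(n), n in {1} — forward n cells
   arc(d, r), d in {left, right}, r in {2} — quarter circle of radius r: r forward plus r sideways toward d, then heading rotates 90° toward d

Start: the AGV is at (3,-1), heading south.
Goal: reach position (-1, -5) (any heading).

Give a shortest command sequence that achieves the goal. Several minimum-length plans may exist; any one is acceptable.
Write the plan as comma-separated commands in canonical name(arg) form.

initial: at (3,-1), heading south
step 1 (arc(right, 2)): at (1,-3), heading west
step 2 (arc(left, 2)): at (-1,-5), heading south
nothing shorter than 2 reaches the goal.

arc(right, 2), arc(left, 2)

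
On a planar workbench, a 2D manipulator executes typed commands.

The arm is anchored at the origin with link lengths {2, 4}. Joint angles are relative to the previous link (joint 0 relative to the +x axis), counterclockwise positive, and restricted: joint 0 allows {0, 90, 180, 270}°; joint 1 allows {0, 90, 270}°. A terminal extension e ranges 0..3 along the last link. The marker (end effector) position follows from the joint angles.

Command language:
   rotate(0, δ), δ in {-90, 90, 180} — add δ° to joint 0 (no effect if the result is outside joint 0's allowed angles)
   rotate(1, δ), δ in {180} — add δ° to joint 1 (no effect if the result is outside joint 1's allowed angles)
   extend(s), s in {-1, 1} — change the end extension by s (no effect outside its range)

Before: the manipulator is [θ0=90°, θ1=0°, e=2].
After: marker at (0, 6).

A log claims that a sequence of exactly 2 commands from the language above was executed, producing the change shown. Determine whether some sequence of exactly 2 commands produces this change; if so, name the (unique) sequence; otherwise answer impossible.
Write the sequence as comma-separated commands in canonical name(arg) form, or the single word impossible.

initial: [θ0=90°, θ1=0°, e=2]
1. extend(-1) → [θ0=90°, θ1=0°, e=1]
2. extend(-1) → [θ0=90°, θ1=0°, e=0]
no rival 2-sequence matches.

extend(-1), extend(-1)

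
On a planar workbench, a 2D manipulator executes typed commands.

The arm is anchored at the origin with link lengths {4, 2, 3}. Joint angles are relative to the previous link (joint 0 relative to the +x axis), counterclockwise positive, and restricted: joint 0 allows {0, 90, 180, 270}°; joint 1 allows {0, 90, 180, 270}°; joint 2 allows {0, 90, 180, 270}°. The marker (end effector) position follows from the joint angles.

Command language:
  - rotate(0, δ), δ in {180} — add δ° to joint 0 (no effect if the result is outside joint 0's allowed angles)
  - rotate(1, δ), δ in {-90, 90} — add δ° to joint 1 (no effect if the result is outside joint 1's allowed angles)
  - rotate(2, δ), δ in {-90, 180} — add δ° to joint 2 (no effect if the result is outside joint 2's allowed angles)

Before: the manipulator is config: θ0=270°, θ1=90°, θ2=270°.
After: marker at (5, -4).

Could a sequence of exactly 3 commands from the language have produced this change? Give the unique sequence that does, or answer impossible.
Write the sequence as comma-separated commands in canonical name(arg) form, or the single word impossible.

rotate(2, -90), rotate(2, -90), rotate(2, -90)

t0: config: θ0=270°, θ1=90°, θ2=270°
1. rotate(2, -90) → config: θ0=270°, θ1=90°, θ2=180°
2. rotate(2, -90) → config: θ0=270°, θ1=90°, θ2=90°
3. rotate(2, -90) → config: θ0=270°, θ1=90°, θ2=0°
uniquely the one of 125 3-step routes that fits.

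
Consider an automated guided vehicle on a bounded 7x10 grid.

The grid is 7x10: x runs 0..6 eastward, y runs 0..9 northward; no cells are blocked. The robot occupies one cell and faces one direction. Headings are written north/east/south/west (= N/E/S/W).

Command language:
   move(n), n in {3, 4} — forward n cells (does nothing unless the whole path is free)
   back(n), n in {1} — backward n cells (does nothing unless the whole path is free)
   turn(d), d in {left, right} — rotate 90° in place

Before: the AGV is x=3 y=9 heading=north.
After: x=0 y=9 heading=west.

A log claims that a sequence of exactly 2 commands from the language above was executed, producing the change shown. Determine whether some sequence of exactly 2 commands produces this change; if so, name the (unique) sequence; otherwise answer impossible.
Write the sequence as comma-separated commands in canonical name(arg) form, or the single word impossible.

turn(left), move(3)

key: cell and facing (now W) both changed — the 2 commands mix motion and turning
from: x=3 y=9 heading=north
t=1 turn(left) ⇒ x=3 y=9 heading=west
t=2 move(3) ⇒ x=0 y=9 heading=west
no other 2-command option fits: unique.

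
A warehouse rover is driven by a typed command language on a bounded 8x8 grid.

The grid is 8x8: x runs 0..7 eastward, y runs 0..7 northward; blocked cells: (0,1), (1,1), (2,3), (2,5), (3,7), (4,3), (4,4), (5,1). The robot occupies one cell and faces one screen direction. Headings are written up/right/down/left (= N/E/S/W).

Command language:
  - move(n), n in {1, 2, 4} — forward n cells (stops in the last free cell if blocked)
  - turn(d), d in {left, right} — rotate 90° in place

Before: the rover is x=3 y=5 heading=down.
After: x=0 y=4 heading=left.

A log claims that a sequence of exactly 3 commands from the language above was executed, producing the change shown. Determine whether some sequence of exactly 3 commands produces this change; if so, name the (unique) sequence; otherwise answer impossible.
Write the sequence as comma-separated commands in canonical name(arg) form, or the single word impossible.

key: move(4) runs into the grid edge before its full distance
begin: x=3 y=5 heading=down
t=1 move(1) ⇒ x=3 y=4 heading=down
t=2 turn(right) ⇒ x=3 y=4 heading=left
t=3 move(4) ⇒ x=0 y=4 heading=left
uniquely the one of 125 3-step routes that fits.

move(1), turn(right), move(4)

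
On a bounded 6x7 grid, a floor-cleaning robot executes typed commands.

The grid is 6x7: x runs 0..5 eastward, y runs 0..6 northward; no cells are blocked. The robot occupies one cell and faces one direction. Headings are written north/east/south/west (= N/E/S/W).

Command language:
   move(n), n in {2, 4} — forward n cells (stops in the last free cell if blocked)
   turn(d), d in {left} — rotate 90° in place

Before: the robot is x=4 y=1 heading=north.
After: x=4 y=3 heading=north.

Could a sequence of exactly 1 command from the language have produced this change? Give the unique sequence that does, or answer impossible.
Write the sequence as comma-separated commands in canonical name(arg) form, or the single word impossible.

key: still facing N — the one step turns nothing
t0: x=4 y=1 heading=north
1. move(2) → x=4 y=3 heading=north
uniquely the one of 3 1-step routes that fits.

move(2)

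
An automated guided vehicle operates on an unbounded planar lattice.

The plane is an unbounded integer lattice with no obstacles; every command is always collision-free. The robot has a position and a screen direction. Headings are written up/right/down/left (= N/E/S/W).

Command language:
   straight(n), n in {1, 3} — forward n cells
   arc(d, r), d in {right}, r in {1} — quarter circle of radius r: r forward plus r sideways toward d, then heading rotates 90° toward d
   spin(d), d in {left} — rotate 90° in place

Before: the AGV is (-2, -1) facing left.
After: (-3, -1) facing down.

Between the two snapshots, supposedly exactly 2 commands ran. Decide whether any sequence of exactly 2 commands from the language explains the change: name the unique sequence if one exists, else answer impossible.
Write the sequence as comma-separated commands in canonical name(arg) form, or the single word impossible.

straight(1), spin(left)

key: position moved to (-3,-1) AND the heading swung to S — translation plus rotation needed
begin: (-2, -1) facing left
[1] after straight(1): (-3, -1) facing left
[2] after spin(left): (-3, -1) facing down
uniquely the one of 16 2-step routes that fits.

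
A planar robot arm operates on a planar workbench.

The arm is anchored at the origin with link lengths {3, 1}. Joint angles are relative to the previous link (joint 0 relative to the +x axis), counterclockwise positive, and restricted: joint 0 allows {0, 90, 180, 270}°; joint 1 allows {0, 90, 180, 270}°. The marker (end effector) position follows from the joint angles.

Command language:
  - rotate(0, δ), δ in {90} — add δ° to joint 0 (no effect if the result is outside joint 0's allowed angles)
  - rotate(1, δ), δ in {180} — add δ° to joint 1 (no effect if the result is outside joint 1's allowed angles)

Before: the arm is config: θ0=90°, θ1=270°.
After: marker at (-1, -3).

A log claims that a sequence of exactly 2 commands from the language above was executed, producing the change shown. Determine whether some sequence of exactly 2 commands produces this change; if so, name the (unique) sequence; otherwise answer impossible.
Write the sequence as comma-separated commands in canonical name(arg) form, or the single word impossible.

rotate(0, 90), rotate(0, 90)

start: config: θ0=90°, θ1=270°
t=1 rotate(0, 90) ⇒ config: θ0=180°, θ1=270°
t=2 rotate(0, 90) ⇒ config: θ0=270°, θ1=270°
all 4 alternatives checked — unique.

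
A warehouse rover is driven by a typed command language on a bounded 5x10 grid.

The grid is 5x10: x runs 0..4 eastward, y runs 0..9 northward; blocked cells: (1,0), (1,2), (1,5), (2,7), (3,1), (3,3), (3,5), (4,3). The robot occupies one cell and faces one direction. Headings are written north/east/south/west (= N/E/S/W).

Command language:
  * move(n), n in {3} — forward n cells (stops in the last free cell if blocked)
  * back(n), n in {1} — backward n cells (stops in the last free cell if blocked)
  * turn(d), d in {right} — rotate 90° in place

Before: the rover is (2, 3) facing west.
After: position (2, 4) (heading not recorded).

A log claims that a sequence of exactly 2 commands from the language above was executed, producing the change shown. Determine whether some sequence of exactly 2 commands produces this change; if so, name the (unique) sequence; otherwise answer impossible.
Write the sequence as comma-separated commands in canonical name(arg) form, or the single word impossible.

impossible

no 2-step route produces this change.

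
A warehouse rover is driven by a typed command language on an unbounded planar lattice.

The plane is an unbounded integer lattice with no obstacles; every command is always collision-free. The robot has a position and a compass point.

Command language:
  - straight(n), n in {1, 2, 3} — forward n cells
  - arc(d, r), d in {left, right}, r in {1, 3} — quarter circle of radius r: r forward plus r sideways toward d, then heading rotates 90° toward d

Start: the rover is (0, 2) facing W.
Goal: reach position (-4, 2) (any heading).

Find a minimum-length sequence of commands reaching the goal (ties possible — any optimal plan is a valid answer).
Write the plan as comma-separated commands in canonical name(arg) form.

straight(2), straight(2)

from: (0, 2) facing W
[1] after straight(2): (-2, 2) facing W
[2] after straight(2): (-4, 2) facing W
minimal: 2 command(s), checked below 2.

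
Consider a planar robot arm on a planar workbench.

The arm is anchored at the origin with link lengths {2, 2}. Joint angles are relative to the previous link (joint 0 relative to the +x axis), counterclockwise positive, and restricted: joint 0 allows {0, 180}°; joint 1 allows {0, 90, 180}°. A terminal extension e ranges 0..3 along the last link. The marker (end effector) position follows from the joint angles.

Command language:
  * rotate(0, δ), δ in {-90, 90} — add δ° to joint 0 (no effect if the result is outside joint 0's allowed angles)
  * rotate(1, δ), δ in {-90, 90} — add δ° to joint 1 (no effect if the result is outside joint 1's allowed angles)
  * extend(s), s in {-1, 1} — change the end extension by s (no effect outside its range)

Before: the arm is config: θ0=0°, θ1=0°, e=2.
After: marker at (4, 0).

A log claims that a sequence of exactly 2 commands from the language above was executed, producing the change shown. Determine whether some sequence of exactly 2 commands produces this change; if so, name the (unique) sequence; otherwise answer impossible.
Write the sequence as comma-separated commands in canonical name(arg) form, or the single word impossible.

t0: config: θ0=0°, θ1=0°, e=2
step 1 (extend(-1)): config: θ0=0°, θ1=0°, e=1
step 2 (extend(-1)): config: θ0=0°, θ1=0°, e=0
no other 2-command option fits: unique.

extend(-1), extend(-1)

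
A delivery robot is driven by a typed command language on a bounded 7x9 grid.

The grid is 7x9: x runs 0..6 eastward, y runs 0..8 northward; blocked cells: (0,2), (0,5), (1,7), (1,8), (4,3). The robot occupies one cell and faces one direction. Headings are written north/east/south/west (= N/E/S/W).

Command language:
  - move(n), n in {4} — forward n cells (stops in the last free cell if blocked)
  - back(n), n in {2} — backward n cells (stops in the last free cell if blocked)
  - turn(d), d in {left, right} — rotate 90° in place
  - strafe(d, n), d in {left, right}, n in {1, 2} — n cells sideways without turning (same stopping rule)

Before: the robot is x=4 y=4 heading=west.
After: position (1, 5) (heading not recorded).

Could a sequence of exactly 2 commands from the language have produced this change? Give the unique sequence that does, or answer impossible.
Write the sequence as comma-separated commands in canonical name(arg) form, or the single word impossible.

strafe(right, 1), move(4)

key: move(4) is stopped early by the blocked cell at (0,5)
start: x=4 y=4 heading=west
t=1 strafe(right, 1) ⇒ x=4 y=5 heading=west
t=2 move(4) ⇒ x=1 y=5 heading=west
no other 2-command option fits: unique.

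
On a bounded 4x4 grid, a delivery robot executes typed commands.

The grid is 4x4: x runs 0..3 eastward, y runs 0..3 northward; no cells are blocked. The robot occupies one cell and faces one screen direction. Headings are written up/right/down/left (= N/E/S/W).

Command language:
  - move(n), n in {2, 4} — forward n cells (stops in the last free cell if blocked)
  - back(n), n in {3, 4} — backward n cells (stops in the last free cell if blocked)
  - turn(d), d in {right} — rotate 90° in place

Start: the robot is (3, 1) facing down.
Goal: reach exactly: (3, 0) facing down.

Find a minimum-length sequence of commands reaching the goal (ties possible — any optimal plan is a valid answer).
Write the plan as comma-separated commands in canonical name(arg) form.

move(4)

initial: (3, 1) facing down
1. move(4) → (3, 0) facing down
shorter routes all fall short; 1 is best.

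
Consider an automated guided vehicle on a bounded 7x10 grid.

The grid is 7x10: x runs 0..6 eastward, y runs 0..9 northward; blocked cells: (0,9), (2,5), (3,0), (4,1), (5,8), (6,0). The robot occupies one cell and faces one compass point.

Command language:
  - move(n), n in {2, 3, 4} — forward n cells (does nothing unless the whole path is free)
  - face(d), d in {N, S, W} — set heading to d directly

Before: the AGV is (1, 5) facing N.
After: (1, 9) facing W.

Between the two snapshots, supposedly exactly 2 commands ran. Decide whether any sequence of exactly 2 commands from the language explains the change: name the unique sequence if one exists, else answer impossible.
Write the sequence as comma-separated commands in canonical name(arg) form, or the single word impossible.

key: order matters: swapping move(4) and face(W) lands elsewhere
start: (1, 5) facing N
t=1 move(4) ⇒ (1, 9) facing N
t=2 face(W) ⇒ (1, 9) facing W
all 36 alternatives checked — unique.

move(4), face(W)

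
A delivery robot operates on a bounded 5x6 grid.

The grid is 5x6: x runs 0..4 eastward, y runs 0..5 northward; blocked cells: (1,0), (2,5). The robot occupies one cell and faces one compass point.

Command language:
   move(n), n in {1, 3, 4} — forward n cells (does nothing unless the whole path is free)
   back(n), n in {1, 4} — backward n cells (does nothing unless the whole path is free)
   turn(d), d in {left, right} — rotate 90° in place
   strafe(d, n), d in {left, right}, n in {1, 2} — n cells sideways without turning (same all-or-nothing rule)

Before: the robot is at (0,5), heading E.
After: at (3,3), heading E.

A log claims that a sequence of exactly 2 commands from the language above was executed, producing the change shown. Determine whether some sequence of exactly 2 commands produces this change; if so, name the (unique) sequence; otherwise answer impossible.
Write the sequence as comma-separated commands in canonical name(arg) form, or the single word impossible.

strafe(right, 2), move(3)

key: still facing E at the end — nothing in the sequence rotates
initial: at (0,5), heading E
t=1 strafe(right, 2) ⇒ at (0,3), heading E
t=2 move(3) ⇒ at (3,3), heading E
no other 2-command option fits: unique.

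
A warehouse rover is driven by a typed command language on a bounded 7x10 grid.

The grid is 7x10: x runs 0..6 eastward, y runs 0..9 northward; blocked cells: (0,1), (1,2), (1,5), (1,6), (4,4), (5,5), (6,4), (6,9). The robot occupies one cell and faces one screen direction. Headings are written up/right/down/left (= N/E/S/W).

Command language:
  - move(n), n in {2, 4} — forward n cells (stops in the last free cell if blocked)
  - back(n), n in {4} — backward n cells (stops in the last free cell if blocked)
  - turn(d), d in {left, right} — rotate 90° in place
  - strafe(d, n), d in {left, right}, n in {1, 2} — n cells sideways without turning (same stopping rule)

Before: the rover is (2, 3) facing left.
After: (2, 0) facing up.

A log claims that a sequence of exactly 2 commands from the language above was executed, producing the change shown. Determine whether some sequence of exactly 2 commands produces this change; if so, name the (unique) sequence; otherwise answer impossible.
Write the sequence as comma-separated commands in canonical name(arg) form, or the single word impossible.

key: back(4) runs into the grid edge before its full distance
start: (2, 3) facing left
1. turn(right) → (2, 3) facing up
2. back(4) → (2, 0) facing up
uniquely the one of 81 2-step routes that fits.

turn(right), back(4)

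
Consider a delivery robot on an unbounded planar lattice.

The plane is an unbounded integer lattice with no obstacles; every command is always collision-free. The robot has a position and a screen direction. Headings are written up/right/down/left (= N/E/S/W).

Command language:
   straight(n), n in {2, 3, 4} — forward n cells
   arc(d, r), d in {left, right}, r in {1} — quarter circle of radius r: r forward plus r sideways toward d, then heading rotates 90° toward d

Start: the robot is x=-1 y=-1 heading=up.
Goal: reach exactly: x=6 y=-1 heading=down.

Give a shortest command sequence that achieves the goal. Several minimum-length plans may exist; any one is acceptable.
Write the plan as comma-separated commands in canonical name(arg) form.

arc(right, 1), straight(3), straight(2), arc(right, 1)

from: x=-1 y=-1 heading=up
t=1 arc(right, 1) ⇒ x=0 y=0 heading=right
t=2 straight(3) ⇒ x=3 y=0 heading=right
t=3 straight(2) ⇒ x=5 y=0 heading=right
t=4 arc(right, 1) ⇒ x=6 y=-1 heading=down
shorter routes all fall short; 4 is best.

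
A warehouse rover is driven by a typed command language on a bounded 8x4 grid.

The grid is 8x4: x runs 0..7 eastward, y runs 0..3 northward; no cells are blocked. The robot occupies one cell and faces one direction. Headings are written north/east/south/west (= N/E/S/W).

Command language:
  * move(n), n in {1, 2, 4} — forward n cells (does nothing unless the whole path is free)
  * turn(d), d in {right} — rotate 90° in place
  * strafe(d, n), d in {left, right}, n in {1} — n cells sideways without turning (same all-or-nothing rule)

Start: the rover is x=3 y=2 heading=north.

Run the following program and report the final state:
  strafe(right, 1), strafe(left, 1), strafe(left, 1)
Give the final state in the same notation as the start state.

initial: x=3 y=2 heading=north
t=1 strafe(right, 1) ⇒ x=4 y=2 heading=north
t=2 strafe(left, 1) ⇒ x=3 y=2 heading=north
t=3 strafe(left, 1) ⇒ x=2 y=2 heading=north

x=2 y=2 heading=north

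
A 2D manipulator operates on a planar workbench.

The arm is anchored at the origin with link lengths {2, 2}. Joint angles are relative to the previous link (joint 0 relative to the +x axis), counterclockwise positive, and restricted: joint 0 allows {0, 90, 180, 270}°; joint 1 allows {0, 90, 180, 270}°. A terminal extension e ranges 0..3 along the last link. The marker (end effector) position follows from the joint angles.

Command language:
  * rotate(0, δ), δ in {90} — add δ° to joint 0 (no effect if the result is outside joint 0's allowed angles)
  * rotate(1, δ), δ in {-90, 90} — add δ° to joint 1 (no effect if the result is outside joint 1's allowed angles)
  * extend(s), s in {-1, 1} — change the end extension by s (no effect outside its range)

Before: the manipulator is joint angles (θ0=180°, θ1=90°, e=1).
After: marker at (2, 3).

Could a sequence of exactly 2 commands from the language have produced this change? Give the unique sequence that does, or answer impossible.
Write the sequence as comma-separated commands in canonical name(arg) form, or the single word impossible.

rotate(0, 90), rotate(0, 90)

t0: joint angles (θ0=180°, θ1=90°, e=1)
step 1 (rotate(0, 90)): joint angles (θ0=270°, θ1=90°, e=1)
step 2 (rotate(0, 90)): joint angles (θ0=0°, θ1=90°, e=1)
no other 2-command option fits: unique.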